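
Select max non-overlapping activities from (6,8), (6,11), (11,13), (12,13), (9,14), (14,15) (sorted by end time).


Greedy: pick earliest-ending, then skip overlaps.
Selected (3 activities): [(6, 8), (11, 13), (14, 15)]


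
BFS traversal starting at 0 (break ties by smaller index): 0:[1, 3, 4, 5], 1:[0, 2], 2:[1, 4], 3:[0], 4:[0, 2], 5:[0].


BFS queue: start with [0]
Visit order: [0, 1, 3, 4, 5, 2]


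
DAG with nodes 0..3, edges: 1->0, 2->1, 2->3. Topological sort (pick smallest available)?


Kahn's algorithm, process smallest node first
Order: [2, 1, 0, 3]


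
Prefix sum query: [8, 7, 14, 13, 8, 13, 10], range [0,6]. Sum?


Prefix sums: [0, 8, 15, 29, 42, 50, 63, 73]
Sum[0..6] = prefix[7] - prefix[0] = 73 - 0 = 73


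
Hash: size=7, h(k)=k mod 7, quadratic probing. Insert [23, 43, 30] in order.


Insertions: 23->slot 2; 43->slot 1; 30->slot 3
Table: [None, 43, 23, 30, None, None, None]


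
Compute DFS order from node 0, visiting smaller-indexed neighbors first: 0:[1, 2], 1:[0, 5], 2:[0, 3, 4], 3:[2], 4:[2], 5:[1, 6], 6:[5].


DFS stack-based: start with [0]
Visit order: [0, 1, 5, 6, 2, 3, 4]


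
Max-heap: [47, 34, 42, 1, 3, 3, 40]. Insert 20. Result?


Append 20: [47, 34, 42, 1, 3, 3, 40, 20]
Bubble up: swap idx 7(20) with idx 3(1)
Result: [47, 34, 42, 20, 3, 3, 40, 1]


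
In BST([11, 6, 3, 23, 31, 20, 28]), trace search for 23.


BST root = 11
Search for 23: compare at each node
Path: [11, 23]


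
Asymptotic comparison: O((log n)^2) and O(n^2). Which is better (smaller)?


polylogarithmic grows slower than quadratic
O((log n)^2) is asymptotically smaller; O(n^2) grows faster


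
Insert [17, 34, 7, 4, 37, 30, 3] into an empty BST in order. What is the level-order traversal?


Root = 17; build tree by BST insertion.
Level-Order traversal: [17, 7, 34, 4, 30, 37, 3]


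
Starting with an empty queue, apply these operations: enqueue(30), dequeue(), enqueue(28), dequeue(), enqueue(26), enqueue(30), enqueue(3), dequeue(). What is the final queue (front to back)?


enqueue(30) -> [30]
dequeue() returns 30 -> []
enqueue(28) -> [28]
dequeue() returns 28 -> []
enqueue(26) -> [26]
enqueue(30) -> [26, 30]
enqueue(3) -> [26, 30, 3]
dequeue() returns 26 -> [30, 3]
Final queue (front to back): [30, 3]


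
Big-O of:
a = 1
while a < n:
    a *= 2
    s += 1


Per nesting level: O(log n) = O(log n)
Complexity: O(log n)


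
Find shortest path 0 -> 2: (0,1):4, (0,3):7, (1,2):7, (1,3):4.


Dijkstra from 0:
Distances: {0: 0, 1: 4, 2: 11, 3: 7}
Shortest distance to 2 = 11, path = [0, 1, 2]


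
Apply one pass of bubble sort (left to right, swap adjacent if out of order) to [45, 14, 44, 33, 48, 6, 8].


After one pass: [14, 44, 33, 45, 6, 8, 48]


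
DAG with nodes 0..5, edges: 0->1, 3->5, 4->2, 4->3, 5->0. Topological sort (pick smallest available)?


Kahn's algorithm, process smallest node first
Order: [4, 2, 3, 5, 0, 1]


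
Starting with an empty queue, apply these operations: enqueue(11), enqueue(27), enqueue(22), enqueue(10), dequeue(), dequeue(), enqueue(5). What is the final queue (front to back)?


enqueue(11) -> [11]
enqueue(27) -> [11, 27]
enqueue(22) -> [11, 27, 22]
enqueue(10) -> [11, 27, 22, 10]
dequeue() returns 11 -> [27, 22, 10]
dequeue() returns 27 -> [22, 10]
enqueue(5) -> [22, 10, 5]
Final queue (front to back): [22, 10, 5]


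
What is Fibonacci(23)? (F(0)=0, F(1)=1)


F(n)=F(n-1)+F(n-2)
...F(21)=10946, F(22)=17711, F(23)=28657


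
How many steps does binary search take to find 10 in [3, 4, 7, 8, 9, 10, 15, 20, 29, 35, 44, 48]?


Search for 10:
[0,11] mid=5 arr[5]=10
Total: 1 comparisons


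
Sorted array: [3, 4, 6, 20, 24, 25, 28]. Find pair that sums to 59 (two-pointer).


Two pointers: lo=0, hi=6
No pair sums to 59


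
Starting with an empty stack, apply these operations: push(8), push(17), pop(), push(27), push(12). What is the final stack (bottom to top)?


push(8) -> [8]
push(17) -> [8, 17]
pop() returns 17 -> [8]
push(27) -> [8, 27]
push(12) -> [8, 27, 12]
Final stack (bottom to top): [8, 27, 12]


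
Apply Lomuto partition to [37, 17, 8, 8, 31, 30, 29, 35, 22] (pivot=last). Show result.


Elements <= 22 go left of pivot.
Result: [17, 8, 8, 22, 31, 30, 29, 35, 37], pivot at index 3


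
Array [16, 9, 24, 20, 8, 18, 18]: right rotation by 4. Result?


Right rotate by 4: [20, 8, 18, 18, 16, 9, 24]


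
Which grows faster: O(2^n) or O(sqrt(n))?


sublinear grows slower than exponential
O(sqrt(n)) is asymptotically smaller; O(2^n) grows faster


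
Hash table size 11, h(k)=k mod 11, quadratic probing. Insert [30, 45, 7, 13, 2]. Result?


Insertions: 30->slot 8; 45->slot 1; 7->slot 7; 13->slot 2; 2->slot 3
Table: [None, 45, 13, 2, None, None, None, 7, 30, None, None]


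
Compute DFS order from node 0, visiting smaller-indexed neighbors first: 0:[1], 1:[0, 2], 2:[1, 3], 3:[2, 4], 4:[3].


DFS stack-based: start with [0]
Visit order: [0, 1, 2, 3, 4]


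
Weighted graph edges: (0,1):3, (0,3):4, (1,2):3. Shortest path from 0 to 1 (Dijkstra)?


Dijkstra from 0:
Distances: {0: 0, 1: 3, 2: 6, 3: 4}
Shortest distance to 1 = 3, path = [0, 1]


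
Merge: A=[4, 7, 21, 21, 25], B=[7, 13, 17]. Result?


Compare heads, take smaller each step.
Merged: [4, 7, 7, 13, 17, 21, 21, 25]


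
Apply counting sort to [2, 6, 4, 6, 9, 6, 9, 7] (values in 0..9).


Count array: [0, 0, 1, 0, 1, 0, 3, 1, 0, 2]
Reconstruct: [2, 4, 6, 6, 6, 7, 9, 9]


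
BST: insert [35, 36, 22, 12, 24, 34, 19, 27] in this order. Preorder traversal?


Root = 35; build tree by BST insertion.
Preorder traversal: [35, 22, 12, 19, 24, 34, 27, 36]


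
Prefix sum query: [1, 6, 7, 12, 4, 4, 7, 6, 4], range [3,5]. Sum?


Prefix sums: [0, 1, 7, 14, 26, 30, 34, 41, 47, 51]
Sum[3..5] = prefix[6] - prefix[3] = 34 - 14 = 20


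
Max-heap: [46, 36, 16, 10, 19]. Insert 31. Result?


Append 31: [46, 36, 16, 10, 19, 31]
Bubble up: swap idx 5(31) with idx 2(16)
Result: [46, 36, 31, 10, 19, 16]


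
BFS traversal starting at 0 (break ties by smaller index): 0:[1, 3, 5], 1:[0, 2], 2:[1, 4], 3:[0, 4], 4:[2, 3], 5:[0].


BFS queue: start with [0]
Visit order: [0, 1, 3, 5, 2, 4]


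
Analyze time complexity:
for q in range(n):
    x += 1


Per nesting level: O(n) = O(n)
Complexity: O(n)


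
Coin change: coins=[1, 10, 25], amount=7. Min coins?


dp[0]=0; dp[i]=1+min(dp[i-c] for c in coins)
...dp[2]=2, dp[3]=3, dp[4]=4, dp[5]=5, dp[6]=6, dp[7]=7
Minimum coins for 7 = 7


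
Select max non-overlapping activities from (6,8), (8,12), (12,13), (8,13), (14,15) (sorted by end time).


Greedy: pick earliest-ending, then skip overlaps.
Selected (4 activities): [(6, 8), (8, 12), (12, 13), (14, 15)]


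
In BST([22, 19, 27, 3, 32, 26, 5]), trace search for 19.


BST root = 22
Search for 19: compare at each node
Path: [22, 19]


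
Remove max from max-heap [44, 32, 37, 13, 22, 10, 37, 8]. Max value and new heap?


Max = 44
Replace root with last, heapify down
Resulting heap: [37, 32, 37, 13, 22, 10, 8]


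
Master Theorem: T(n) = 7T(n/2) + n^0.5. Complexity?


a=7, b=2, c=0.5. log_2(7)=2.807 > c=0.5. Case 1: O(n^log_b(a)) = O(n^2.807)
Complexity: O(n^2.807)


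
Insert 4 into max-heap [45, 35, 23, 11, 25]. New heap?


Append 4: [45, 35, 23, 11, 25, 4]
Bubble up: no swaps needed
Result: [45, 35, 23, 11, 25, 4]


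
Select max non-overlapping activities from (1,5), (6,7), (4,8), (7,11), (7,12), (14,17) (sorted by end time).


Greedy: pick earliest-ending, then skip overlaps.
Selected (4 activities): [(1, 5), (6, 7), (7, 11), (14, 17)]


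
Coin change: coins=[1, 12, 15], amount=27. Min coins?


dp[0]=0; dp[i]=1+min(dp[i-c] for c in coins)
...dp[22]=8, dp[23]=9, dp[24]=2, dp[25]=3, dp[26]=4, dp[27]=2
Minimum coins for 27 = 2


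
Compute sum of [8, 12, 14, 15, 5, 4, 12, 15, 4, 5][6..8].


Prefix sums: [0, 8, 20, 34, 49, 54, 58, 70, 85, 89, 94]
Sum[6..8] = prefix[9] - prefix[6] = 89 - 58 = 31


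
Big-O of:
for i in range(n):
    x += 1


Per nesting level: O(n) = O(n)
Complexity: O(n)


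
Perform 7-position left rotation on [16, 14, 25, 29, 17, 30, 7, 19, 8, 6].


Left rotate by 7: [19, 8, 6, 16, 14, 25, 29, 17, 30, 7]


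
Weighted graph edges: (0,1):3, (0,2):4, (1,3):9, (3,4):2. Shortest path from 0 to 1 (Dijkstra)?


Dijkstra from 0:
Distances: {0: 0, 1: 3, 2: 4, 3: 12, 4: 14}
Shortest distance to 1 = 3, path = [0, 1]


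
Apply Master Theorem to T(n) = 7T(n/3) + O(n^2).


a=7, b=3, c=2. log_3(7)=1.771 < c=2. Case 3: O(n^c) = O(n^2)
Complexity: O(n^2)


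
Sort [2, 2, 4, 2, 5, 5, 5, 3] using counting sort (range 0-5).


Count array: [0, 0, 3, 1, 1, 3]
Reconstruct: [2, 2, 2, 3, 4, 5, 5, 5]


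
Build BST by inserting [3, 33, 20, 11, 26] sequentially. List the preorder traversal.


Root = 3; build tree by BST insertion.
Preorder traversal: [3, 33, 20, 11, 26]


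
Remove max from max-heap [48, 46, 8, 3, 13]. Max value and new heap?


Max = 48
Replace root with last, heapify down
Resulting heap: [46, 13, 8, 3]


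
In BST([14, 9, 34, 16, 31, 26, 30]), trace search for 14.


BST root = 14
Search for 14: compare at each node
Path: [14]


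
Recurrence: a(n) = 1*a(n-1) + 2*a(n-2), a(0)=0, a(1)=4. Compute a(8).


Build bottom-up:
...a(6)=84, a(7)=172, a(8)=1*172+2*84=340


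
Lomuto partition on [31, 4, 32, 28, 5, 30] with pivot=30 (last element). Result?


Elements <= 30 go left of pivot.
Result: [4, 28, 5, 30, 32, 31], pivot at index 3


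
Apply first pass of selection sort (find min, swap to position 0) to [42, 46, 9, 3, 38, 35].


After one pass: [3, 46, 9, 42, 38, 35]


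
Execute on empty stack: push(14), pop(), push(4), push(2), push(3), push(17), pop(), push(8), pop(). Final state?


push(14) -> [14]
pop() returns 14 -> []
push(4) -> [4]
push(2) -> [4, 2]
push(3) -> [4, 2, 3]
push(17) -> [4, 2, 3, 17]
pop() returns 17 -> [4, 2, 3]
push(8) -> [4, 2, 3, 8]
pop() returns 8 -> [4, 2, 3]
Final stack (bottom to top): [4, 2, 3]


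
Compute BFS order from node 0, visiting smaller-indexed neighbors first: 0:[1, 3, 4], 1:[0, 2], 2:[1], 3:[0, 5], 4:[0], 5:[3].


BFS queue: start with [0]
Visit order: [0, 1, 3, 4, 2, 5]


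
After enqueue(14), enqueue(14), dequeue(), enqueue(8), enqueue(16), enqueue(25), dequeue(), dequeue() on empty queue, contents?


enqueue(14) -> [14]
enqueue(14) -> [14, 14]
dequeue() returns 14 -> [14]
enqueue(8) -> [14, 8]
enqueue(16) -> [14, 8, 16]
enqueue(25) -> [14, 8, 16, 25]
dequeue() returns 14 -> [8, 16, 25]
dequeue() returns 8 -> [16, 25]
Final queue (front to back): [16, 25]


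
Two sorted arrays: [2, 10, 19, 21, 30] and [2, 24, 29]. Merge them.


Compare heads, take smaller each step.
Merged: [2, 2, 10, 19, 21, 24, 29, 30]


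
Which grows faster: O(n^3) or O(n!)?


cubic grows slower than factorial
O(n^3) is asymptotically smaller; O(n!) grows faster


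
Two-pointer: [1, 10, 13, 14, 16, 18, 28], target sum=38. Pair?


Two pointers: lo=0, hi=6
Found pair: (10, 28) summing to 38


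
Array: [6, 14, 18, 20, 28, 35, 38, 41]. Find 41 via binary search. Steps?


Search for 41:
[0,7] mid=3 arr[3]=20
[4,7] mid=5 arr[5]=35
[6,7] mid=6 arr[6]=38
[7,7] mid=7 arr[7]=41
Total: 4 comparisons


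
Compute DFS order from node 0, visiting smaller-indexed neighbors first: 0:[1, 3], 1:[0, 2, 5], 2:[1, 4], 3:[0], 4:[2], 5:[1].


DFS stack-based: start with [0]
Visit order: [0, 1, 2, 4, 5, 3]


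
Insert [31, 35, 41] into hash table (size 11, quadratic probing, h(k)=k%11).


Insertions: 31->slot 9; 35->slot 2; 41->slot 8
Table: [None, None, 35, None, None, None, None, None, 41, 31, None]


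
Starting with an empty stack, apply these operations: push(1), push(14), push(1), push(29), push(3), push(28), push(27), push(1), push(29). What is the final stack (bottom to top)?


push(1) -> [1]
push(14) -> [1, 14]
push(1) -> [1, 14, 1]
push(29) -> [1, 14, 1, 29]
push(3) -> [1, 14, 1, 29, 3]
push(28) -> [1, 14, 1, 29, 3, 28]
push(27) -> [1, 14, 1, 29, 3, 28, 27]
push(1) -> [1, 14, 1, 29, 3, 28, 27, 1]
push(29) -> [1, 14, 1, 29, 3, 28, 27, 1, 29]
Final stack (bottom to top): [1, 14, 1, 29, 3, 28, 27, 1, 29]


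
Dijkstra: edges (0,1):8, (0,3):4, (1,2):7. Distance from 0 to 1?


Dijkstra from 0:
Distances: {0: 0, 1: 8, 2: 15, 3: 4}
Shortest distance to 1 = 8, path = [0, 1]


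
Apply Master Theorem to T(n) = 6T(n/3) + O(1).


a=6, b=3, c=0. log_3(6)=1.631 > c=0. Case 1: O(n^log_b(a)) = O(n^1.631)
Complexity: O(n^1.631)


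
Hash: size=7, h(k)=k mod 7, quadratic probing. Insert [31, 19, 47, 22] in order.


Insertions: 31->slot 3; 19->slot 5; 47->slot 6; 22->slot 1
Table: [None, 22, None, 31, None, 19, 47]


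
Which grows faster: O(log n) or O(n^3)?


logarithmic grows slower than cubic
O(log n) is asymptotically smaller; O(n^3) grows faster


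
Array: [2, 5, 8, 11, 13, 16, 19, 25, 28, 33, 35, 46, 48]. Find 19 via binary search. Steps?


Search for 19:
[0,12] mid=6 arr[6]=19
Total: 1 comparisons


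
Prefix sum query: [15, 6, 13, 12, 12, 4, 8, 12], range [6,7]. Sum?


Prefix sums: [0, 15, 21, 34, 46, 58, 62, 70, 82]
Sum[6..7] = prefix[8] - prefix[6] = 82 - 62 = 20


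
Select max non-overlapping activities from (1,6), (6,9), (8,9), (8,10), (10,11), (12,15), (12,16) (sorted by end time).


Greedy: pick earliest-ending, then skip overlaps.
Selected (4 activities): [(1, 6), (6, 9), (10, 11), (12, 15)]


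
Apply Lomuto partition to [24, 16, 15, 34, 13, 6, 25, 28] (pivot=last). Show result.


Elements <= 28 go left of pivot.
Result: [24, 16, 15, 13, 6, 25, 28, 34], pivot at index 6


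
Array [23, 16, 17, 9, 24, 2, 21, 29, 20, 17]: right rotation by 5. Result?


Right rotate by 5: [2, 21, 29, 20, 17, 23, 16, 17, 9, 24]


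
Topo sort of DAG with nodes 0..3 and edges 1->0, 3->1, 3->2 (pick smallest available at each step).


Kahn's algorithm, process smallest node first
Order: [3, 1, 0, 2]


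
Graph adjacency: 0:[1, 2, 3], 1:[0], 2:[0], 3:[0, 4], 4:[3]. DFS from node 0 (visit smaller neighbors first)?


DFS stack-based: start with [0]
Visit order: [0, 1, 2, 3, 4]


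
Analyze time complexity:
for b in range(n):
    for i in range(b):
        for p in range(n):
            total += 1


Per nesting level: O(n) * O(n) [triangular over b] * O(n) = O(n^3)
Complexity: O(n^3)


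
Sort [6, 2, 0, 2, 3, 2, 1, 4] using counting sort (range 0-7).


Count array: [1, 1, 3, 1, 1, 0, 1, 0]
Reconstruct: [0, 1, 2, 2, 2, 3, 4, 6]


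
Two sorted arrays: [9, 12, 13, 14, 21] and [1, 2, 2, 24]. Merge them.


Compare heads, take smaller each step.
Merged: [1, 2, 2, 9, 12, 13, 14, 21, 24]


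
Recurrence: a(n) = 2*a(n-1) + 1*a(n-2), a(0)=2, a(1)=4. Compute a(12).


Build bottom-up:
...a(10)=11482, a(11)=27720, a(12)=2*27720+1*11482=66922


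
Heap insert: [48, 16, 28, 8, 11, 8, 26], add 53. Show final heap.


Append 53: [48, 16, 28, 8, 11, 8, 26, 53]
Bubble up: swap idx 7(53) with idx 3(8); swap idx 3(53) with idx 1(16); swap idx 1(53) with idx 0(48)
Result: [53, 48, 28, 16, 11, 8, 26, 8]


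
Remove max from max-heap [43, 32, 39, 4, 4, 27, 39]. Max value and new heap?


Max = 43
Replace root with last, heapify down
Resulting heap: [39, 32, 39, 4, 4, 27]


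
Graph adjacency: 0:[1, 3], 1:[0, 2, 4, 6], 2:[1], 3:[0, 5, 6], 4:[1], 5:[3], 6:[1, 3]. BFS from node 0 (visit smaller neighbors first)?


BFS queue: start with [0]
Visit order: [0, 1, 3, 2, 4, 6, 5]


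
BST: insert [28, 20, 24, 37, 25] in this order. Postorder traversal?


Root = 28; build tree by BST insertion.
Postorder traversal: [25, 24, 20, 37, 28]


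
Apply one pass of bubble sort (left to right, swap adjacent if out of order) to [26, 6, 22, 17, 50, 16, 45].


After one pass: [6, 22, 17, 26, 16, 45, 50]


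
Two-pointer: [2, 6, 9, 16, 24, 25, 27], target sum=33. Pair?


Two pointers: lo=0, hi=6
Found pair: (6, 27) summing to 33


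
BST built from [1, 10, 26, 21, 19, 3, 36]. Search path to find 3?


BST root = 1
Search for 3: compare at each node
Path: [1, 10, 3]


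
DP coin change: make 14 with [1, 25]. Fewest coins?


dp[0]=0; dp[i]=1+min(dp[i-c] for c in coins)
...dp[9]=9, dp[10]=10, dp[11]=11, dp[12]=12, dp[13]=13, dp[14]=14
Minimum coins for 14 = 14


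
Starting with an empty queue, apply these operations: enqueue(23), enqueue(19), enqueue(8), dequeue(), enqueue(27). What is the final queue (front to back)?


enqueue(23) -> [23]
enqueue(19) -> [23, 19]
enqueue(8) -> [23, 19, 8]
dequeue() returns 23 -> [19, 8]
enqueue(27) -> [19, 8, 27]
Final queue (front to back): [19, 8, 27]


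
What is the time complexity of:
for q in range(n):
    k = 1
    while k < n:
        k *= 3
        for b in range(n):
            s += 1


Per nesting level: O(n) * O(log n) * O(n) = O(n^2 log n)
Complexity: O(n^2 log n)


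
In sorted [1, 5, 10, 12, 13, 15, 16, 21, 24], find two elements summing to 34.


Two pointers: lo=0, hi=8
Found pair: (10, 24) summing to 34


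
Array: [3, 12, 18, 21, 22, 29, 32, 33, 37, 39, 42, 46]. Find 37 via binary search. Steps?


Search for 37:
[0,11] mid=5 arr[5]=29
[6,11] mid=8 arr[8]=37
Total: 2 comparisons


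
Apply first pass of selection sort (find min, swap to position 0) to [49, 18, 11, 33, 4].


After one pass: [4, 18, 11, 33, 49]


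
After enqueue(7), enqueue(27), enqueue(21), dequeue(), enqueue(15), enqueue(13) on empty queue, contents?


enqueue(7) -> [7]
enqueue(27) -> [7, 27]
enqueue(21) -> [7, 27, 21]
dequeue() returns 7 -> [27, 21]
enqueue(15) -> [27, 21, 15]
enqueue(13) -> [27, 21, 15, 13]
Final queue (front to back): [27, 21, 15, 13]


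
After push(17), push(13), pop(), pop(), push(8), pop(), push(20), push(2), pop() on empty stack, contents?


push(17) -> [17]
push(13) -> [17, 13]
pop() returns 13 -> [17]
pop() returns 17 -> []
push(8) -> [8]
pop() returns 8 -> []
push(20) -> [20]
push(2) -> [20, 2]
pop() returns 2 -> [20]
Final stack (bottom to top): [20]


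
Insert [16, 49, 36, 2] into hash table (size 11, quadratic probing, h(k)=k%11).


Insertions: 16->slot 5; 49->slot 6; 36->slot 3; 2->slot 2
Table: [None, None, 2, 36, None, 16, 49, None, None, None, None]


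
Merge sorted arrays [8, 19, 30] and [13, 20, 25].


Compare heads, take smaller each step.
Merged: [8, 13, 19, 20, 25, 30]


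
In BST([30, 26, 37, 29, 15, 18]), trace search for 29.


BST root = 30
Search for 29: compare at each node
Path: [30, 26, 29]


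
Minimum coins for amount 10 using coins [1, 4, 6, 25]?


dp[0]=0; dp[i]=1+min(dp[i-c] for c in coins)
...dp[5]=2, dp[6]=1, dp[7]=2, dp[8]=2, dp[9]=3, dp[10]=2
Minimum coins for 10 = 2


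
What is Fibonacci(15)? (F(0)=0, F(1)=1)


F(n)=F(n-1)+F(n-2)
...F(13)=233, F(14)=377, F(15)=610


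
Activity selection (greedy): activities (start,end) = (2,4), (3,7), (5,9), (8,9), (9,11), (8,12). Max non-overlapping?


Greedy: pick earliest-ending, then skip overlaps.
Selected (3 activities): [(2, 4), (5, 9), (9, 11)]


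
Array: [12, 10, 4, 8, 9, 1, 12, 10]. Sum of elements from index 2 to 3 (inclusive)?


Prefix sums: [0, 12, 22, 26, 34, 43, 44, 56, 66]
Sum[2..3] = prefix[4] - prefix[2] = 34 - 22 = 12


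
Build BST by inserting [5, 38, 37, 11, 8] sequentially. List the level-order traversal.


Root = 5; build tree by BST insertion.
Level-Order traversal: [5, 38, 37, 11, 8]


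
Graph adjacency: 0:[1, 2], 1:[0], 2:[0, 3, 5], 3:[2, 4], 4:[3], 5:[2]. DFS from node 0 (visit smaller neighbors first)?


DFS stack-based: start with [0]
Visit order: [0, 1, 2, 3, 4, 5]


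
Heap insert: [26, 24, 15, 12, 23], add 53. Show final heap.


Append 53: [26, 24, 15, 12, 23, 53]
Bubble up: swap idx 5(53) with idx 2(15); swap idx 2(53) with idx 0(26)
Result: [53, 24, 26, 12, 23, 15]


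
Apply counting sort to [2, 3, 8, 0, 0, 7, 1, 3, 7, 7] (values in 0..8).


Count array: [2, 1, 1, 2, 0, 0, 0, 3, 1]
Reconstruct: [0, 0, 1, 2, 3, 3, 7, 7, 7, 8]


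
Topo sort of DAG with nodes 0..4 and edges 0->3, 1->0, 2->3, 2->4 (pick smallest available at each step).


Kahn's algorithm, process smallest node first
Order: [1, 0, 2, 3, 4]


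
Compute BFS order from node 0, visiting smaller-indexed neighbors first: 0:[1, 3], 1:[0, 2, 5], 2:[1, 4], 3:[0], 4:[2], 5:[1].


BFS queue: start with [0]
Visit order: [0, 1, 3, 2, 5, 4]


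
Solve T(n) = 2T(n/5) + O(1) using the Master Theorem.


a=2, b=5, c=0. log_5(2)=0.431 > c=0. Case 1: O(n^log_b(a)) = O(n^0.431)
Complexity: O(n^0.431)


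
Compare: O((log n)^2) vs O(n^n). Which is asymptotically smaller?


polylogarithmic grows slower than n^n
O((log n)^2) is asymptotically smaller; O(n^n) grows faster


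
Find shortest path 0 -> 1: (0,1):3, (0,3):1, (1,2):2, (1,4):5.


Dijkstra from 0:
Distances: {0: 0, 1: 3, 2: 5, 3: 1, 4: 8}
Shortest distance to 1 = 3, path = [0, 1]


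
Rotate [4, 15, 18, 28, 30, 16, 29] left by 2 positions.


Left rotate by 2: [18, 28, 30, 16, 29, 4, 15]


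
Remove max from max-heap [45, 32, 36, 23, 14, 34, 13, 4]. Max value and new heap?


Max = 45
Replace root with last, heapify down
Resulting heap: [36, 32, 34, 23, 14, 4, 13]


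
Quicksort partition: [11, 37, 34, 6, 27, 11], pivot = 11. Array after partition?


Elements <= 11 go left of pivot.
Result: [11, 6, 11, 37, 27, 34], pivot at index 2


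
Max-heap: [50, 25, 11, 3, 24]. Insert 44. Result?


Append 44: [50, 25, 11, 3, 24, 44]
Bubble up: swap idx 5(44) with idx 2(11)
Result: [50, 25, 44, 3, 24, 11]


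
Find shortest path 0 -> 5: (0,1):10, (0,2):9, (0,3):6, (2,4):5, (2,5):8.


Dijkstra from 0:
Distances: {0: 0, 1: 10, 2: 9, 3: 6, 4: 14, 5: 17}
Shortest distance to 5 = 17, path = [0, 2, 5]


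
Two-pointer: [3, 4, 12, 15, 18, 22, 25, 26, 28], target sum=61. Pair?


Two pointers: lo=0, hi=8
No pair sums to 61


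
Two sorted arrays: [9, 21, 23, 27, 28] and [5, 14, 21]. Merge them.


Compare heads, take smaller each step.
Merged: [5, 9, 14, 21, 21, 23, 27, 28]


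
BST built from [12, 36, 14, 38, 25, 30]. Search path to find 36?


BST root = 12
Search for 36: compare at each node
Path: [12, 36]


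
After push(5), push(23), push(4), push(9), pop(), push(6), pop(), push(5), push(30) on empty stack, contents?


push(5) -> [5]
push(23) -> [5, 23]
push(4) -> [5, 23, 4]
push(9) -> [5, 23, 4, 9]
pop() returns 9 -> [5, 23, 4]
push(6) -> [5, 23, 4, 6]
pop() returns 6 -> [5, 23, 4]
push(5) -> [5, 23, 4, 5]
push(30) -> [5, 23, 4, 5, 30]
Final stack (bottom to top): [5, 23, 4, 5, 30]


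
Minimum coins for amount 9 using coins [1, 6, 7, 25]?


dp[0]=0; dp[i]=1+min(dp[i-c] for c in coins)
...dp[4]=4, dp[5]=5, dp[6]=1, dp[7]=1, dp[8]=2, dp[9]=3
Minimum coins for 9 = 3


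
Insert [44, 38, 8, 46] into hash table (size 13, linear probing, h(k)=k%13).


Insertions: 44->slot 5; 38->slot 12; 8->slot 8; 46->slot 7
Table: [None, None, None, None, None, 44, None, 46, 8, None, None, None, 38]


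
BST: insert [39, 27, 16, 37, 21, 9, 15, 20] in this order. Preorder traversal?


Root = 39; build tree by BST insertion.
Preorder traversal: [39, 27, 16, 9, 15, 21, 20, 37]


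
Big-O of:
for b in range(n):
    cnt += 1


Per nesting level: O(n) = O(n)
Complexity: O(n)


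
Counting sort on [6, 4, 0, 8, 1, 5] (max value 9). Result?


Count array: [1, 1, 0, 0, 1, 1, 1, 0, 1, 0]
Reconstruct: [0, 1, 4, 5, 6, 8]


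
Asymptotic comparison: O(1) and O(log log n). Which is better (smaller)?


constant grows slower than double-logarithmic
O(1) is asymptotically smaller; O(log log n) grows faster


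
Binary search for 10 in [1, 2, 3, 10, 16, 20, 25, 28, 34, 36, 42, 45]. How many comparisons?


Search for 10:
[0,11] mid=5 arr[5]=20
[0,4] mid=2 arr[2]=3
[3,4] mid=3 arr[3]=10
Total: 3 comparisons


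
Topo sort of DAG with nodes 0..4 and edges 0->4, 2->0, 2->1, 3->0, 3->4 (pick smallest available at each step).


Kahn's algorithm, process smallest node first
Order: [2, 1, 3, 0, 4]


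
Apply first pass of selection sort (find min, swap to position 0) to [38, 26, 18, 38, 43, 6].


After one pass: [6, 26, 18, 38, 43, 38]


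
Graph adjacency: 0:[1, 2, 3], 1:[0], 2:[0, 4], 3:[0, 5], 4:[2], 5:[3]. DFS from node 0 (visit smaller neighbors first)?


DFS stack-based: start with [0]
Visit order: [0, 1, 2, 4, 3, 5]


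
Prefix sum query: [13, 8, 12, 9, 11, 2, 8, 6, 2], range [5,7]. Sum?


Prefix sums: [0, 13, 21, 33, 42, 53, 55, 63, 69, 71]
Sum[5..7] = prefix[8] - prefix[5] = 69 - 53 = 16


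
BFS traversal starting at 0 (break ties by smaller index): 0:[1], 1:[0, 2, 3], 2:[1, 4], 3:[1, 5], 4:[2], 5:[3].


BFS queue: start with [0]
Visit order: [0, 1, 2, 3, 4, 5]


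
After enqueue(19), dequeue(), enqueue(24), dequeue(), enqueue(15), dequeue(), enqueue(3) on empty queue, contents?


enqueue(19) -> [19]
dequeue() returns 19 -> []
enqueue(24) -> [24]
dequeue() returns 24 -> []
enqueue(15) -> [15]
dequeue() returns 15 -> []
enqueue(3) -> [3]
Final queue (front to back): [3]


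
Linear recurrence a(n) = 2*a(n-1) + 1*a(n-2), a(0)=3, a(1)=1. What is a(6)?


Build bottom-up:
...a(4)=27, a(5)=65, a(6)=2*65+1*27=157


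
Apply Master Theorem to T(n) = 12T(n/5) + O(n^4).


a=12, b=5, c=4. log_5(12)=1.544 < c=4. Case 3: O(n^c) = O(n^4)
Complexity: O(n^4)


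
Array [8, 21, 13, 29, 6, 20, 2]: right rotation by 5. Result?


Right rotate by 5: [13, 29, 6, 20, 2, 8, 21]


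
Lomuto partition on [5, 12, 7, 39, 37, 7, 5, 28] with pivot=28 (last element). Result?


Elements <= 28 go left of pivot.
Result: [5, 12, 7, 7, 5, 28, 37, 39], pivot at index 5


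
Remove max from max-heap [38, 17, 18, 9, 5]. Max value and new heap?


Max = 38
Replace root with last, heapify down
Resulting heap: [18, 17, 5, 9]


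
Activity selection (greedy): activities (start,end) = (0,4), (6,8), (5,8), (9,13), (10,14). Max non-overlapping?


Greedy: pick earliest-ending, then skip overlaps.
Selected (3 activities): [(0, 4), (6, 8), (9, 13)]


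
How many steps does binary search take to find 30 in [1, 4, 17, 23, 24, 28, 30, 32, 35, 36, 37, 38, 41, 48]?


Search for 30:
[0,13] mid=6 arr[6]=30
Total: 1 comparisons


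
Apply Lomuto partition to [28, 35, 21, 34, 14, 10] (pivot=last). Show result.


Elements <= 10 go left of pivot.
Result: [10, 35, 21, 34, 14, 28], pivot at index 0


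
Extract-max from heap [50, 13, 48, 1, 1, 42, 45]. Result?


Max = 50
Replace root with last, heapify down
Resulting heap: [48, 13, 45, 1, 1, 42]


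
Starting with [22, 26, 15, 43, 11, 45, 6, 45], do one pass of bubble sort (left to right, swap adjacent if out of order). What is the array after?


After one pass: [22, 15, 26, 11, 43, 6, 45, 45]


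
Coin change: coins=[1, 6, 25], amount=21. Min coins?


dp[0]=0; dp[i]=1+min(dp[i-c] for c in coins)
...dp[16]=6, dp[17]=7, dp[18]=3, dp[19]=4, dp[20]=5, dp[21]=6
Minimum coins for 21 = 6


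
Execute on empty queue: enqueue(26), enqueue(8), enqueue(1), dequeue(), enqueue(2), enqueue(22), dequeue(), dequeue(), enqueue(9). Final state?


enqueue(26) -> [26]
enqueue(8) -> [26, 8]
enqueue(1) -> [26, 8, 1]
dequeue() returns 26 -> [8, 1]
enqueue(2) -> [8, 1, 2]
enqueue(22) -> [8, 1, 2, 22]
dequeue() returns 8 -> [1, 2, 22]
dequeue() returns 1 -> [2, 22]
enqueue(9) -> [2, 22, 9]
Final queue (front to back): [2, 22, 9]


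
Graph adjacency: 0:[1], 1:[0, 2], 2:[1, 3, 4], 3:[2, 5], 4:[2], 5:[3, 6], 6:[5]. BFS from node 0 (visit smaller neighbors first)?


BFS queue: start with [0]
Visit order: [0, 1, 2, 3, 4, 5, 6]


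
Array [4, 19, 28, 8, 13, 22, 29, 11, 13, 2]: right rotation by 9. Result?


Right rotate by 9: [19, 28, 8, 13, 22, 29, 11, 13, 2, 4]


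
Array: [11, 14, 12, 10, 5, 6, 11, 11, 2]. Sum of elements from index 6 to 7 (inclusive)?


Prefix sums: [0, 11, 25, 37, 47, 52, 58, 69, 80, 82]
Sum[6..7] = prefix[8] - prefix[6] = 80 - 58 = 22


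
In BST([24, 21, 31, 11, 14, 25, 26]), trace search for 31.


BST root = 24
Search for 31: compare at each node
Path: [24, 31]


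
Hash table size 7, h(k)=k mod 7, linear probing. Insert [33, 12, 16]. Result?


Insertions: 33->slot 5; 12->slot 6; 16->slot 2
Table: [None, None, 16, None, None, 33, 12]


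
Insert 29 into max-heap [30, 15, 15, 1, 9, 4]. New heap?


Append 29: [30, 15, 15, 1, 9, 4, 29]
Bubble up: swap idx 6(29) with idx 2(15)
Result: [30, 15, 29, 1, 9, 4, 15]


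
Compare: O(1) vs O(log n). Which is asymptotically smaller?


constant grows slower than logarithmic
O(1) is asymptotically smaller; O(log n) grows faster


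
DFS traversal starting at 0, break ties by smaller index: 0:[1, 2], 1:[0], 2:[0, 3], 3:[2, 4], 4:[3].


DFS stack-based: start with [0]
Visit order: [0, 1, 2, 3, 4]


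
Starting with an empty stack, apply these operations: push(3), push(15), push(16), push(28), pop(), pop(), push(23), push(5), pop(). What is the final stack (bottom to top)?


push(3) -> [3]
push(15) -> [3, 15]
push(16) -> [3, 15, 16]
push(28) -> [3, 15, 16, 28]
pop() returns 28 -> [3, 15, 16]
pop() returns 16 -> [3, 15]
push(23) -> [3, 15, 23]
push(5) -> [3, 15, 23, 5]
pop() returns 5 -> [3, 15, 23]
Final stack (bottom to top): [3, 15, 23]


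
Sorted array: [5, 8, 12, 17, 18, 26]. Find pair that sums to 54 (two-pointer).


Two pointers: lo=0, hi=5
No pair sums to 54


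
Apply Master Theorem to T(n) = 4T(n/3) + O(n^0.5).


a=4, b=3, c=0.5. log_3(4)=1.262 > c=0.5. Case 1: O(n^log_b(a)) = O(n^1.262)
Complexity: O(n^1.262)


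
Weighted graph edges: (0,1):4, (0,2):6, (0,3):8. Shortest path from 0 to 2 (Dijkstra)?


Dijkstra from 0:
Distances: {0: 0, 1: 4, 2: 6, 3: 8}
Shortest distance to 2 = 6, path = [0, 2]


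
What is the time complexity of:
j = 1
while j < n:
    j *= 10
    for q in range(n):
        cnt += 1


Per nesting level: O(log n) * O(n) = O(n log n)
Complexity: O(n log n)


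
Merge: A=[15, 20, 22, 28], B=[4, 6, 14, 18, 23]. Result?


Compare heads, take smaller each step.
Merged: [4, 6, 14, 15, 18, 20, 22, 23, 28]


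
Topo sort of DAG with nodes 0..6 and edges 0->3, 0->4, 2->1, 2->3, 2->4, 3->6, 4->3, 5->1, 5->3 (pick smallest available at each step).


Kahn's algorithm, process smallest node first
Order: [0, 2, 4, 5, 1, 3, 6]


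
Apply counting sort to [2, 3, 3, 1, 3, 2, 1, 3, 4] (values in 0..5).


Count array: [0, 2, 2, 4, 1, 0]
Reconstruct: [1, 1, 2, 2, 3, 3, 3, 3, 4]


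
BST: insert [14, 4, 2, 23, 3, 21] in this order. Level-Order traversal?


Root = 14; build tree by BST insertion.
Level-Order traversal: [14, 4, 23, 2, 21, 3]


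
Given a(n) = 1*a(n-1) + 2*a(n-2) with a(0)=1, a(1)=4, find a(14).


Build bottom-up:
...a(12)=6826, a(13)=13654, a(14)=1*13654+2*6826=27306


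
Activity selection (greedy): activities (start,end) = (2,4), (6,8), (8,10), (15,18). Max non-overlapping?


Greedy: pick earliest-ending, then skip overlaps.
Selected (4 activities): [(2, 4), (6, 8), (8, 10), (15, 18)]


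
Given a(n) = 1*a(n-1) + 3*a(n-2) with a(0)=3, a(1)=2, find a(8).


Build bottom-up:
...a(6)=251, a(7)=554, a(8)=1*554+3*251=1307


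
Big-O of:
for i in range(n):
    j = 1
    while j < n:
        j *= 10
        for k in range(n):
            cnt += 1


Per nesting level: O(n) * O(log n) * O(n) = O(n^2 log n)
Complexity: O(n^2 log n)


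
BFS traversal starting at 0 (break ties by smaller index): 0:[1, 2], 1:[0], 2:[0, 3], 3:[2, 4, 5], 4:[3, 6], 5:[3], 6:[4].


BFS queue: start with [0]
Visit order: [0, 1, 2, 3, 4, 5, 6]


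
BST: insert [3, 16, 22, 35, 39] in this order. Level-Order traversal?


Root = 3; build tree by BST insertion.
Level-Order traversal: [3, 16, 22, 35, 39]


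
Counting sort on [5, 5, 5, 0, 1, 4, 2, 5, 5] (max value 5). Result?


Count array: [1, 1, 1, 0, 1, 5]
Reconstruct: [0, 1, 2, 4, 5, 5, 5, 5, 5]


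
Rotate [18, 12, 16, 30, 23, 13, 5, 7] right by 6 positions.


Right rotate by 6: [16, 30, 23, 13, 5, 7, 18, 12]


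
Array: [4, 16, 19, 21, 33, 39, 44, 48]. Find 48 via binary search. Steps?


Search for 48:
[0,7] mid=3 arr[3]=21
[4,7] mid=5 arr[5]=39
[6,7] mid=6 arr[6]=44
[7,7] mid=7 arr[7]=48
Total: 4 comparisons


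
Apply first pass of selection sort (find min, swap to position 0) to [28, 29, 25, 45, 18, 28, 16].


After one pass: [16, 29, 25, 45, 18, 28, 28]


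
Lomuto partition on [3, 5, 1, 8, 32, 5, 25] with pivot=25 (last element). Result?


Elements <= 25 go left of pivot.
Result: [3, 5, 1, 8, 5, 25, 32], pivot at index 5


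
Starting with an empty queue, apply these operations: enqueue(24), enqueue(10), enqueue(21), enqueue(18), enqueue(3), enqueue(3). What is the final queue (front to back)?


enqueue(24) -> [24]
enqueue(10) -> [24, 10]
enqueue(21) -> [24, 10, 21]
enqueue(18) -> [24, 10, 21, 18]
enqueue(3) -> [24, 10, 21, 18, 3]
enqueue(3) -> [24, 10, 21, 18, 3, 3]
Final queue (front to back): [24, 10, 21, 18, 3, 3]


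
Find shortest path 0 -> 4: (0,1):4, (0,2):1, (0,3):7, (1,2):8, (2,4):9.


Dijkstra from 0:
Distances: {0: 0, 1: 4, 2: 1, 3: 7, 4: 10}
Shortest distance to 4 = 10, path = [0, 2, 4]


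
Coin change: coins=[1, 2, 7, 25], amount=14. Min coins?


dp[0]=0; dp[i]=1+min(dp[i-c] for c in coins)
...dp[9]=2, dp[10]=3, dp[11]=3, dp[12]=4, dp[13]=4, dp[14]=2
Minimum coins for 14 = 2


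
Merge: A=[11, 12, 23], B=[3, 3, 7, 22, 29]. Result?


Compare heads, take smaller each step.
Merged: [3, 3, 7, 11, 12, 22, 23, 29]


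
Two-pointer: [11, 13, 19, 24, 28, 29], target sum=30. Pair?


Two pointers: lo=0, hi=5
Found pair: (11, 19) summing to 30


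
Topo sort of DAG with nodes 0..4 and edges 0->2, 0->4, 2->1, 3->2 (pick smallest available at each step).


Kahn's algorithm, process smallest node first
Order: [0, 3, 2, 1, 4]


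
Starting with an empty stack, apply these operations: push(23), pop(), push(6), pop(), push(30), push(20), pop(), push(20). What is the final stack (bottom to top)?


push(23) -> [23]
pop() returns 23 -> []
push(6) -> [6]
pop() returns 6 -> []
push(30) -> [30]
push(20) -> [30, 20]
pop() returns 20 -> [30]
push(20) -> [30, 20]
Final stack (bottom to top): [30, 20]


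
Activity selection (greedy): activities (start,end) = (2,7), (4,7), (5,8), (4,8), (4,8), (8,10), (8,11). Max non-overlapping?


Greedy: pick earliest-ending, then skip overlaps.
Selected (2 activities): [(2, 7), (8, 10)]


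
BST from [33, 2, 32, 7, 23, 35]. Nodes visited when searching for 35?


BST root = 33
Search for 35: compare at each node
Path: [33, 35]


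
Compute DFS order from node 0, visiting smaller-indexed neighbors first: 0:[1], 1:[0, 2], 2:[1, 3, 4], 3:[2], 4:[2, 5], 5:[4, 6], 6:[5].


DFS stack-based: start with [0]
Visit order: [0, 1, 2, 3, 4, 5, 6]


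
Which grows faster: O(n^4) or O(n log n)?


linearithmic grows slower than quartic
O(n log n) is asymptotically smaller; O(n^4) grows faster


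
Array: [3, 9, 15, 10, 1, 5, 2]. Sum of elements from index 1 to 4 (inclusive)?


Prefix sums: [0, 3, 12, 27, 37, 38, 43, 45]
Sum[1..4] = prefix[5] - prefix[1] = 38 - 3 = 35


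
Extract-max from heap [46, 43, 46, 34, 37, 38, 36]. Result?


Max = 46
Replace root with last, heapify down
Resulting heap: [46, 43, 38, 34, 37, 36]


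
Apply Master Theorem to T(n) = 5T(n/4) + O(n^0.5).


a=5, b=4, c=0.5. log_4(5)=1.161 > c=0.5. Case 1: O(n^log_b(a)) = O(n^1.161)
Complexity: O(n^1.161)


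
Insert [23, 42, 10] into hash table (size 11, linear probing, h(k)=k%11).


Insertions: 23->slot 1; 42->slot 9; 10->slot 10
Table: [None, 23, None, None, None, None, None, None, None, 42, 10]


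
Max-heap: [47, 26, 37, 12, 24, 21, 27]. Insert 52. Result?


Append 52: [47, 26, 37, 12, 24, 21, 27, 52]
Bubble up: swap idx 7(52) with idx 3(12); swap idx 3(52) with idx 1(26); swap idx 1(52) with idx 0(47)
Result: [52, 47, 37, 26, 24, 21, 27, 12]


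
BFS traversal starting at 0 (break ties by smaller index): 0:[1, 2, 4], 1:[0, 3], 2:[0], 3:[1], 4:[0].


BFS queue: start with [0]
Visit order: [0, 1, 2, 4, 3]


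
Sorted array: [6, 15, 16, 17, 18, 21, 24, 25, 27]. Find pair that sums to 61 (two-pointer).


Two pointers: lo=0, hi=8
No pair sums to 61


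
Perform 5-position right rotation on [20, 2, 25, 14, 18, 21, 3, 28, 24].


Right rotate by 5: [18, 21, 3, 28, 24, 20, 2, 25, 14]


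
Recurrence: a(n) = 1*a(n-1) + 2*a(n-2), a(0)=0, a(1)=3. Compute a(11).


Build bottom-up:
...a(9)=513, a(10)=1023, a(11)=1*1023+2*513=2049


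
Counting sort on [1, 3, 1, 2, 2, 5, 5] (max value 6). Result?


Count array: [0, 2, 2, 1, 0, 2, 0]
Reconstruct: [1, 1, 2, 2, 3, 5, 5]


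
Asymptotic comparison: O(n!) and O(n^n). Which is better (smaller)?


factorial grows slower than n^n
O(n!) is asymptotically smaller; O(n^n) grows faster


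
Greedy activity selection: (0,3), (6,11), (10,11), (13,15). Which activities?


Greedy: pick earliest-ending, then skip overlaps.
Selected (3 activities): [(0, 3), (6, 11), (13, 15)]


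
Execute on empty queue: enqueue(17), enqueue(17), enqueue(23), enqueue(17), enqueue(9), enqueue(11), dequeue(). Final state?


enqueue(17) -> [17]
enqueue(17) -> [17, 17]
enqueue(23) -> [17, 17, 23]
enqueue(17) -> [17, 17, 23, 17]
enqueue(9) -> [17, 17, 23, 17, 9]
enqueue(11) -> [17, 17, 23, 17, 9, 11]
dequeue() returns 17 -> [17, 23, 17, 9, 11]
Final queue (front to back): [17, 23, 17, 9, 11]


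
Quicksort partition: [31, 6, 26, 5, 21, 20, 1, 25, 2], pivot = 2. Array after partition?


Elements <= 2 go left of pivot.
Result: [1, 2, 26, 5, 21, 20, 31, 25, 6], pivot at index 1


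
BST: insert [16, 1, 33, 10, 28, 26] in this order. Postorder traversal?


Root = 16; build tree by BST insertion.
Postorder traversal: [10, 1, 26, 28, 33, 16]


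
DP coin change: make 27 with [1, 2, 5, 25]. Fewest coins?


dp[0]=0; dp[i]=1+min(dp[i-c] for c in coins)
...dp[22]=5, dp[23]=6, dp[24]=6, dp[25]=1, dp[26]=2, dp[27]=2
Minimum coins for 27 = 2


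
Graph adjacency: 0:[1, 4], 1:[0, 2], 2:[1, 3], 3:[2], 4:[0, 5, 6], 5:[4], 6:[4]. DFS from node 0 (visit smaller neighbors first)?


DFS stack-based: start with [0]
Visit order: [0, 1, 2, 3, 4, 5, 6]


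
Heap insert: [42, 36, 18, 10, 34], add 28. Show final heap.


Append 28: [42, 36, 18, 10, 34, 28]
Bubble up: swap idx 5(28) with idx 2(18)
Result: [42, 36, 28, 10, 34, 18]


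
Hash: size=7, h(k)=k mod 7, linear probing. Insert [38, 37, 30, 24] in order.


Insertions: 38->slot 3; 37->slot 2; 30->slot 4; 24->slot 5
Table: [None, None, 37, 38, 30, 24, None]


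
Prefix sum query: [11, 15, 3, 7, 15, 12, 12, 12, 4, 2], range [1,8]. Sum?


Prefix sums: [0, 11, 26, 29, 36, 51, 63, 75, 87, 91, 93]
Sum[1..8] = prefix[9] - prefix[1] = 91 - 11 = 80


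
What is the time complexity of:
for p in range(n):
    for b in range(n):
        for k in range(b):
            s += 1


Per nesting level: O(n) * O(n) * O(n) [triangular over b] = O(n^3)
Complexity: O(n^3)


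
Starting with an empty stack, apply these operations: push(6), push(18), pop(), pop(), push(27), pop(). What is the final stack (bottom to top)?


push(6) -> [6]
push(18) -> [6, 18]
pop() returns 18 -> [6]
pop() returns 6 -> []
push(27) -> [27]
pop() returns 27 -> []
Final stack (bottom to top): []


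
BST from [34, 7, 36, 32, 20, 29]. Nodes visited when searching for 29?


BST root = 34
Search for 29: compare at each node
Path: [34, 7, 32, 20, 29]


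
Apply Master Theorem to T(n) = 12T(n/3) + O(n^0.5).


a=12, b=3, c=0.5. log_3(12)=2.262 > c=0.5. Case 1: O(n^log_b(a)) = O(n^2.262)
Complexity: O(n^2.262)
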